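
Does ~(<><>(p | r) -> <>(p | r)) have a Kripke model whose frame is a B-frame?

Satisfiable

1. ~(<><>(p | r) -> <>(p | r)), 0
2. <><>(p | r), 0   [~->-rule on 1]
3. ~<>(p | r), 0   [~->-rule on 1]
4. ~(p | r), 0   [~<>-rule on 3 via 0R0]
5. ~p, 0   [~|-rule on 4]
6. ~r, 0   [~|-rule on 4]
7. <>(p | r), 1   [<>-rule on 2: fresh world 1, 0R1]
8. ~(p | r), 1   [~<>-rule on 3 via 0R1]
9. ~p, 1   [~|-rule on 8]
10. ~r, 1   [~|-rule on 8]
11. p | r, 2   [<>-rule on 7: fresh world 2, 1R2]
12. r, 2   [|-rule on 11 (branches; this branch)]
Accessibility: 0R0, 0R1, 1R0, 1R1, 1R2, 2R1, 2R2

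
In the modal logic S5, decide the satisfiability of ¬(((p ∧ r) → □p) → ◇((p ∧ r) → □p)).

1. ¬(((p ∧ r) → □p) → ◇((p ∧ r) → □p)), 0
2. (p ∧ r) → □p, 0   [¬→-rule on 1]
3. ¬◇((p ∧ r) → □p), 0   [¬→-rule on 1]
4. ¬((p ∧ r) → □p), 0   [¬◇-rule on 3 via 0R0]
5. p ∧ r, 0   [¬→-rule on 4]
6. ¬□p, 0   [¬→-rule on 4]
7. p, 0   [∧-rule on 5]
8. r, 0   [∧-rule on 5]
9. □p, 0   [→-rule on 2 (branches; this branch)]
10. ¬p, 1   [¬□-rule on 6: fresh world 1, 0R1]
11. ¬((p ∧ r) → □p), 1   [¬◇-rule on 3 via 0R1]
12. p ∧ r, 1   [¬→-rule on 11]
13. ¬□p, 1   [¬→-rule on 11]
14. p, 1   [∧-rule on 12]
15. r, 1   [∧-rule on 12]
Accessibility: 0R0, 0R1, 1R0, 1R1
Branch closes: p and ¬p both at 1.
All branches of the tableau close; one closing branch shown above.

Unsatisfiable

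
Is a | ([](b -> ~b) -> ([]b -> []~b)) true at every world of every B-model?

Valid

Tableau for the negation ~(a | ([](b -> ~b) -> ([]b -> []~b))):
1. ~(a | ([](b -> ~b) -> ([]b -> []~b))), u
2. ~a, u
3. ~([](b -> ~b) -> ([]b -> []~b)), u
4. [](b -> ~b), u
5. ~([]b -> []~b), u
6. []b, u
7. ~[]~b, u
8. b -> ~b, u
9. b, u
10. ~b, u
Accessibility: uRu
Branch closes: b and ~b both at u.
Every branch of the negation's tableau closes; the branch above is one of them.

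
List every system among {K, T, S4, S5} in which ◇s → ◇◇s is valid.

T-tableau for the negation ¬(◇s → ◇◇s):
1. ¬(◇s → ◇◇s), 0
2. ◇s, 0
3. ¬◇◇s, 0
4. ¬◇s, 0
5. ¬s, 0
6. s, 1
7. ¬◇s, 1
8. ¬s, 1
Accessibility: 0R0, 0R1, 1R1
Branch closes: s and ¬s both at 1.
Every branch closes (one shown): valid in T, hence also in S4, S5 (every theorem of T is a theorem of S4 and S5).
K-tableau for the negation ¬(◇s → ◇◇s):
1. ¬(◇s → ◇◇s), 0
2. ◇s, 0
3. ¬◇◇s, 0
4. s, 1
5. ¬◇s, 1
Accessibility: 0R1
Complete open branch: countermodel on a K-frame, so not valid in K.

T, S4, S5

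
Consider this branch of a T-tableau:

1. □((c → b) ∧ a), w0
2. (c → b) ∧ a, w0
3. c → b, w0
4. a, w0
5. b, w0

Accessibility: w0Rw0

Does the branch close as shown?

No world carries both an atom and its negation.

No, open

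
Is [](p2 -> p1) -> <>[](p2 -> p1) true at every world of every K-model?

No, not valid

Tableau for the negation ~([](p2 -> p1) -> <>[](p2 -> p1)):
1. ~([](p2 -> p1) -> <>[](p2 -> p1)), 0
2. [](p2 -> p1), 0   [~->-rule on 1]
3. ~<>[](p2 -> p1), 0   [~->-rule on 1]
The negation has an open branch (countermodel exists).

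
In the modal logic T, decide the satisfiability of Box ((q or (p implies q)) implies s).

1. Box ((q or (p implies q)) implies s), w0
2. (q or (p implies q)) implies s, w0
3. s, w0
Accessibility: w0Rw0

Satisfiable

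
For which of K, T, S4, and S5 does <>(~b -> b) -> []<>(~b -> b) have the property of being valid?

S5-tableau for the negation ~(<>(~b -> b) -> []<>(~b -> b)):
1. ~(<>(~b -> b) -> []<>(~b -> b)), 0
2. <>(~b -> b), 0   [~->-rule on 1]
3. ~[]<>(~b -> b), 0   [~->-rule on 1]
4. ~b -> b, 1   [<>-rule on 2: fresh world 1, 0R1]
5. b, 1   [->-rule on 4 (branches; this branch)]
6. ~<>(~b -> b), 2   [~[]-rule on 3: fresh world 2, 0R2]
7. ~(~b -> b), 0   [~<>-rule on 6 via 2R0]
8. ~b, 0   [~->-rule on 7]
9. ~(~b -> b), 1   [~<>-rule on 6 via 2R1]
10. ~b, 1   [~->-rule on 9]
Accessibility: 0R0, 0R1, 0R2, 1R0, 1R1, 1R2, 2R0, 2R1, 2R2
Branch closes: b and ~b both at 1.
Every branch closes (one shown): valid in S5.
S4-tableau for the negation ~(<>(~b -> b) -> []<>(~b -> b)):
1. ~(<>(~b -> b) -> []<>(~b -> b)), 0
2. <>(~b -> b), 0   [~->-rule on 1]
3. ~[]<>(~b -> b), 0   [~->-rule on 1]
4. ~b -> b, 1   [<>-rule on 2: fresh world 1, 0R1]
5. b, 1   [->-rule on 4 (branches; this branch)]
6. ~<>(~b -> b), 2   [~[]-rule on 3: fresh world 2, 0R2]
7. ~(~b -> b), 2   [~<>-rule on 6 via 2R2]
8. ~b, 2   [~->-rule on 7]
Accessibility: 0R0, 0R1, 0R2, 1R1, 2R2
Complete open branch: countermodel on an S4-frame, so not valid in S4, nor in K, T (the same frame is also a K-frame and a T-frame).

S5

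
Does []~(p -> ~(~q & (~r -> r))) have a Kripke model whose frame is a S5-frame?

Yes, satisfiable

1. []~(p -> ~(~q & (~r -> r))), w0
2. ~(p -> ~(~q & (~r -> r))), w0   [[]-rule on 1 via w0Rw0]
3. p, w0   [~->-rule on 2]
4. ~q & (~r -> r), w0   [~->-rule on 2]
5. ~q, w0   [&-rule on 4]
6. ~r -> r, w0   [&-rule on 4]
7. r, w0   [->-rule on 6 (branches; this branch)]
Accessibility: w0Rw0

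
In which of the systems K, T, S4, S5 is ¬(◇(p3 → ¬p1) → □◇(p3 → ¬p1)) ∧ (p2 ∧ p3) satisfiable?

S5-tableau for the formula:
1. ¬(◇(p3 → ¬p1) → □◇(p3 → ¬p1)) ∧ (p2 ∧ p3), 0
2. ¬(◇(p3 → ¬p1) → □◇(p3 → ¬p1)), 0
3. p2 ∧ p3, 0
4. ◇(p3 → ¬p1), 0
5. ¬□◇(p3 → ¬p1), 0
6. p2, 0
7. p3, 0
8. p3 → ¬p1, 1
9. ¬p1, 1
10. ¬◇(p3 → ¬p1), 2
11. ¬(p3 → ¬p1), 0
12. p1, 0
13. ¬(p3 → ¬p1), 1
14. p3, 1
15. p1, 1
Accessibility: 0R0, 0R1, 0R2, 1R0, 1R1, 1R2, 2R0, 2R1, 2R2
Branch closes: p1 and ¬p1 both at 1.
Every branch closes (one shown): unsatisfiable in S5.
S4-tableau for the formula:
1. ¬(◇(p3 → ¬p1) → □◇(p3 → ¬p1)) ∧ (p2 ∧ p3), 0
2. ¬(◇(p3 → ¬p1) → □◇(p3 → ¬p1)), 0
3. p2 ∧ p3, 0
4. ◇(p3 → ¬p1), 0
5. ¬□◇(p3 → ¬p1), 0
6. p2, 0
7. p3, 0
8. p3 → ¬p1, 1
9. ¬p1, 1
10. ¬◇(p3 → ¬p1), 2
11. ¬(p3 → ¬p1), 2
12. p3, 2
13. p1, 2
Accessibility: 0R0, 0R1, 0R2, 1R1, 2R2
Complete open branch: satisfiable in S4, hence also in K, T (this S4-model is also a K-model and a T-model).

K, T, S4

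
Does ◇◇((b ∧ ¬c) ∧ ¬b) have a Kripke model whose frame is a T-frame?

Unsatisfiable

1. ◇◇((b ∧ ¬c) ∧ ¬b), 0
2. ◇((b ∧ ¬c) ∧ ¬b), 1   [◇-rule on 1: fresh world 1, 0R1]
3. (b ∧ ¬c) ∧ ¬b, 2   [◇-rule on 2: fresh world 2, 1R2]
4. b ∧ ¬c, 2   [∧-rule on 3]
5. ¬b, 2   [∧-rule on 3]
6. b, 2   [∧-rule on 4]
7. ¬c, 2   [∧-rule on 4]
Accessibility: 0R0, 0R1, 1R1, 1R2, 2R2
Branch closes: b and ¬b both at 2.
Every branch closes; the branch above is one of them.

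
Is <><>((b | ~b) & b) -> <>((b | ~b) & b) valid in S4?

Yes, valid

Tableau for the negation ~(<><>((b | ~b) & b) -> <>((b | ~b) & b)):
1. ~(<><>((b | ~b) & b) -> <>((b | ~b) & b)), 0
2. <><>((b | ~b) & b), 0   [~->-rule on 1]
3. ~<>((b | ~b) & b), 0   [~->-rule on 1]
4. ~((b | ~b) & b), 0   [~<>-rule on 3 via 0R0]
5. ~b, 0   [~&-rule on 4 (branches; this branch)]
6. <>((b | ~b) & b), 1   [<>-rule on 2: fresh world 1, 0R1]
7. ~((b | ~b) & b), 1   [~<>-rule on 3 via 0R1]
8. ~b, 1   [~&-rule on 7 (branches; this branch)]
9. (b | ~b) & b, 2   [<>-rule on 6: fresh world 2, 1R2]
10. b | ~b, 2   [&-rule on 9]
11. b, 2   [&-rule on 9]
12. ~((b | ~b) & b), 2   [~<>-rule on 3 via 0R2]
13. ~(b | ~b), 2   [~&-rule on 12 (branches; this branch)]
14. ~b, 2   [~|-rule on 13]
Accessibility: 0R0, 0R1, 0R2, 1R1, 1R2, 2R2
Branch closes: b and ~b both at 2.
Every branch of the negation's tableau closes; the branch above is one of them.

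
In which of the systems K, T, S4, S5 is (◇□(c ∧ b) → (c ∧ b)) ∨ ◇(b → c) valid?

T-tableau for the negation ¬((◇□(c ∧ b) → (c ∧ b)) ∨ ◇(b → c)):
1. ¬((◇□(c ∧ b) → (c ∧ b)) ∨ ◇(b → c)), 0
2. ¬(◇□(c ∧ b) → (c ∧ b)), 0   [¬∨-rule on 1]
3. ¬◇(b → c), 0   [¬∨-rule on 1]
4. ◇□(c ∧ b), 0   [¬→-rule on 2]
5. ¬(c ∧ b), 0   [¬→-rule on 2]
6. ¬(b → c), 0   [¬◇-rule on 3 via 0R0]
7. b, 0   [¬→-rule on 6]
8. ¬c, 0   [¬→-rule on 6]
9. □(c ∧ b), 1   [◇-rule on 4: fresh world 1, 0R1]
10. ¬(b → c), 1   [¬◇-rule on 3 via 0R1]
11. b, 1   [¬→-rule on 10]
12. ¬c, 1   [¬→-rule on 10]
13. c ∧ b, 1   [□-rule on 9 via 1R1]
14. c, 1   [∧-rule on 13]
Accessibility: 0R0, 0R1, 1R1
Branch closes: c and ¬c both at 1.
Every branch closes (one shown): valid in T, hence also in S4, S5 (every theorem of T is a theorem of S4 and S5).
K-tableau for the negation ¬((◇□(c ∧ b) → (c ∧ b)) ∨ ◇(b → c)):
1. ¬((◇□(c ∧ b) → (c ∧ b)) ∨ ◇(b → c)), 0
2. ¬(◇□(c ∧ b) → (c ∧ b)), 0   [¬∨-rule on 1]
3. ¬◇(b → c), 0   [¬∨-rule on 1]
4. ◇□(c ∧ b), 0   [¬→-rule on 2]
5. ¬(c ∧ b), 0   [¬→-rule on 2]
6. ¬b, 0   [¬∧-rule on 5 (branches; this branch)]
7. □(c ∧ b), 1   [◇-rule on 4: fresh world 1, 0R1]
8. ¬(b → c), 1   [¬◇-rule on 3 via 0R1]
9. b, 1   [¬→-rule on 8]
10. ¬c, 1   [¬→-rule on 8]
Accessibility: 0R1
Complete open branch: countermodel on a K-frame, so not valid in K.

T, S4, S5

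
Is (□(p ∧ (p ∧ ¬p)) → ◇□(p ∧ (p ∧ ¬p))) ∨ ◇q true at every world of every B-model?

Yes, valid

Tableau for the negation ¬((□(p ∧ (p ∧ ¬p)) → ◇□(p ∧ (p ∧ ¬p))) ∨ ◇q):
1. ¬((□(p ∧ (p ∧ ¬p)) → ◇□(p ∧ (p ∧ ¬p))) ∨ ◇q), 0
2. ¬(□(p ∧ (p ∧ ¬p)) → ◇□(p ∧ (p ∧ ¬p))), 0
3. ¬◇q, 0
4. □(p ∧ (p ∧ ¬p)), 0
5. ¬◇□(p ∧ (p ∧ ¬p)), 0
6. ¬q, 0
7. p ∧ (p ∧ ¬p), 0
8. p, 0
9. p ∧ ¬p, 0
10. ¬p, 0
Accessibility: 0R0
Branch closes: p and ¬p both at 0.
Every branch of the negation's tableau closes; the branch above is one of them.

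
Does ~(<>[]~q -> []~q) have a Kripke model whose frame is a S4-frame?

1. ~(<>[]~q -> []~q), 0
2. <>[]~q, 0
3. ~[]~q, 0
4. []~q, 1
5. ~q, 1
6. q, 2
Accessibility: 0R0, 0R1, 0R2, 1R1, 2R2

Satisfiable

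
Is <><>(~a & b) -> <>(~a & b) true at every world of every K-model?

Tableau for the negation ~(<><>(~a & b) -> <>(~a & b)):
1. ~(<><>(~a & b) -> <>(~a & b)), 0
2. <><>(~a & b), 0   [~->-rule on 1]
3. ~<>(~a & b), 0   [~->-rule on 1]
4. <>(~a & b), 1   [<>-rule on 2: fresh world 1, 0R1]
5. ~(~a & b), 1   [~<>-rule on 3 via 0R1]
6. ~b, 1   [~&-rule on 5 (branches; this branch)]
7. ~a & b, 2   [<>-rule on 4: fresh world 2, 1R2]
8. ~a, 2   [&-rule on 7]
9. b, 2   [&-rule on 7]
Accessibility: 0R1, 1R2
The negation has an open branch (countermodel exists).

Invalid (countermodel exists)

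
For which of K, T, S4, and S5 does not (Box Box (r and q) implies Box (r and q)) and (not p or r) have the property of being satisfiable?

T-tableau for the formula:
1. not (Box Box (r and q) implies Box (r and q)) and (not p or r), u
2. not (Box Box (r and q) implies Box (r and q)), u   [and-rule on 1]
3. not p or r, u   [and-rule on 1]
4. Box Box (r and q), u   [neg-implies-rule on 2]
5. not Box (r and q), u   [neg-implies-rule on 2]
6. Box (r and q), u   [Box-rule on 4 via uRu]
7. r and q, u   [Box-rule on 6 via uRu]
8. r, u   [and-rule on 7]
9. q, u   [and-rule on 7]
10. not (r and q), v   [neg-Box-rule on 5: fresh world v, uRv]
11. Box (r and q), v   [Box-rule on 4 via uRv]
12. r and q, v   [Box-rule on 6 via uRv]
13. r, v   [and-rule on 12]
14. q, v   [and-rule on 12]
15. not q, v   [neg-and-rule on 10 (branches; this branch)]
Accessibility: uRu, uRv, vRv
Branch closes: q and not q both at v.
Every branch closes (one shown): unsatisfiable in T, hence also in S4, S5 (every S4/S5-frame is a T-frame).
K-tableau for the formula:
1. not (Box Box (r and q) implies Box (r and q)) and (not p or r), u
2. not (Box Box (r and q) implies Box (r and q)), u   [and-rule on 1]
3. not p or r, u   [and-rule on 1]
4. Box Box (r and q), u   [neg-implies-rule on 2]
5. not Box (r and q), u   [neg-implies-rule on 2]
6. r, u   [or-rule on 3 (branches; this branch)]
7. not (r and q), v   [neg-Box-rule on 5: fresh world v, uRv]
8. Box (r and q), v   [Box-rule on 4 via uRv]
9. not q, v   [neg-and-rule on 7 (branches; this branch)]
Accessibility: uRv
Complete open branch: satisfiable in K.

K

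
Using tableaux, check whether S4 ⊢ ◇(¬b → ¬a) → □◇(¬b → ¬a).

Tableau for the negation ¬(◇(¬b → ¬a) → □◇(¬b → ¬a)):
1. ¬(◇(¬b → ¬a) → □◇(¬b → ¬a)), u
2. ◇(¬b → ¬a), u   [¬→-rule on 1]
3. ¬□◇(¬b → ¬a), u   [¬→-rule on 1]
4. ¬b → ¬a, v   [◇-rule on 2: fresh world v, uRv]
5. ¬a, v   [→-rule on 4 (branches; this branch)]
6. ¬◇(¬b → ¬a), w   [¬□-rule on 3: fresh world w, uRw]
7. ¬(¬b → ¬a), w   [¬◇-rule on 6 via wRw]
8. ¬b, w   [¬→-rule on 7]
9. a, w   [¬→-rule on 7]
Accessibility: uRu, uRv, uRw, vRv, wRw
The negation has an open branch (countermodel exists).

No, not valid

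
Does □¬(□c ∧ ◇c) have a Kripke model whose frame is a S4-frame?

Satisfiable (open branch found)

1. □¬(□c ∧ ◇c), u
2. ¬(□c ∧ ◇c), u   [□-rule on 1 via uRu]
3. ¬◇c, u   [¬∧-rule on 2 (branches; this branch)]
4. ¬c, u   [¬◇-rule on 3 via uRu]
Accessibility: uRu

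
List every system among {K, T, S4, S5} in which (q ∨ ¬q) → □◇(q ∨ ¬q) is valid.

T-tableau for the negation ¬((q ∨ ¬q) → □◇(q ∨ ¬q)):
1. ¬((q ∨ ¬q) → □◇(q ∨ ¬q)), u
2. q ∨ ¬q, u
3. ¬□◇(q ∨ ¬q), u
4. ¬q, u
5. ¬◇(q ∨ ¬q), v
6. ¬(q ∨ ¬q), v
7. ¬q, v
8. q, v
Accessibility: uRu, uRv, vRv
Branch closes: q and ¬q both at v.
Every branch closes (one shown): valid in T, hence also in S4, S5 (every theorem of T is a theorem of S4 and S5).
K-tableau for the negation ¬((q ∨ ¬q) → □◇(q ∨ ¬q)):
1. ¬((q ∨ ¬q) → □◇(q ∨ ¬q)), u
2. q ∨ ¬q, u
3. ¬□◇(q ∨ ¬q), u
4. ¬q, u
5. ¬◇(q ∨ ¬q), v
Accessibility: uRv
Complete open branch: countermodel on a K-frame, so not valid in K.

T, S4, S5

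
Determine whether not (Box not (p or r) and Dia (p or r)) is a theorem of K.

Tableau for the negation Box not (p or r) and Dia (p or r):
1. Box not (p or r) and Dia (p or r), 0
2. Box not (p or r), 0
3. Dia (p or r), 0
4. p or r, 1
5. not (p or r), 1
6. not p, 1
7. not r, 1
8. r, 1
Accessibility: 0R1
Branch closes: r and not r both at 1.
All branches of the negation close; one closing branch shown above.

Valid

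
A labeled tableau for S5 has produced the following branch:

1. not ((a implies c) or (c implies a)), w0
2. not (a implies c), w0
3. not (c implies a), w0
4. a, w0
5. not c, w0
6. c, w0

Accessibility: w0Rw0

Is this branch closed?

Yes, closed

Both c and not c appear at w0.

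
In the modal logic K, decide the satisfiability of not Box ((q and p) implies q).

1. not Box ((q and p) implies q), 0
2. not ((q and p) implies q), 1
3. q and p, 1
4. not q, 1
5. q, 1
6. p, 1
Accessibility: 0R1
Branch closes: q and not q both at 1.
All branches of the tableau close; one closing branch shown above.

Unsatisfiable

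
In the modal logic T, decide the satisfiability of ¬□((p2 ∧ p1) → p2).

No, unsatisfiable

1. ¬□((p2 ∧ p1) → p2), 0
2. ¬((p2 ∧ p1) → p2), 1   [¬□-rule on 1: fresh world 1, 0R1]
3. p2 ∧ p1, 1   [¬→-rule on 2]
4. ¬p2, 1   [¬→-rule on 2]
5. p2, 1   [∧-rule on 3]
6. p1, 1   [∧-rule on 3]
Accessibility: 0R0, 0R1, 1R1
Branch closes: p2 and ¬p2 both at 1.
(One branch shown.) All branches close.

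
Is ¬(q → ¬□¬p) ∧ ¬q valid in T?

Invalid (countermodel exists)

Tableau for the negation ¬(¬(q → ¬□¬p) ∧ ¬q):
1. ¬(¬(q → ¬□¬p) ∧ ¬q), u
2. q, u
Accessibility: uRu
The negation has an open branch (countermodel exists).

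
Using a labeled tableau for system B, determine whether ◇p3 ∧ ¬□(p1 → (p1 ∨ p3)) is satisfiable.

1. ◇p3 ∧ ¬□(p1 → (p1 ∨ p3)), w0
2. ◇p3, w0
3. ¬□(p1 → (p1 ∨ p3)), w0
4. p3, w1
5. ¬(p1 → (p1 ∨ p3)), w2
6. p1, w2
7. ¬(p1 ∨ p3), w2
8. ¬p1, w2
9. ¬p3, w2
Accessibility: w0Rw0, w0Rw1, w0Rw2, w1Rw0, w1Rw1, w2Rw0, w2Rw2
Branch closes: p1 and ¬p1 both at w2.
All branches of the tableau close; one closing branch shown above.

No, unsatisfiable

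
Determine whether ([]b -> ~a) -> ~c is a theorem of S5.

Tableau for the negation ~(([]b -> ~a) -> ~c):
1. ~(([]b -> ~a) -> ~c), 0
2. []b -> ~a, 0
3. c, 0
4. ~a, 0
Accessibility: 0R0
The negation has an open branch (countermodel exists).

No, not valid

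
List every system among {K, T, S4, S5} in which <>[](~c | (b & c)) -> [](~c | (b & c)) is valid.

S5-tableau for the negation ~(<>[](~c | (b & c)) -> [](~c | (b & c))):
1. ~(<>[](~c | (b & c)) -> [](~c | (b & c))), 0
2. <>[](~c | (b & c)), 0
3. ~[](~c | (b & c)), 0
4. [](~c | (b & c)), 1
5. ~c | (b & c), 0
6. ~c | (b & c), 1
7. b & c, 0
8. b, 0
9. c, 0
10. b & c, 1
11. b, 1
12. c, 1
13. ~(~c | (b & c)), 2
14. c, 2
15. ~(b & c), 2
16. ~c | (b & c), 2
17. ~b, 2
18. b & c, 2
19. b, 2
Accessibility: 0R0, 0R1, 0R2, 1R0, 1R1, 1R2, 2R0, 2R1, 2R2
Branch closes: b and ~b both at 2.
Every branch closes (one shown): valid in S5.
S4-tableau for the negation ~(<>[](~c | (b & c)) -> [](~c | (b & c))):
1. ~(<>[](~c | (b & c)) -> [](~c | (b & c))), 0
2. <>[](~c | (b & c)), 0
3. ~[](~c | (b & c)), 0
4. [](~c | (b & c)), 1
5. ~c | (b & c), 1
6. b & c, 1
7. b, 1
8. c, 1
9. ~(~c | (b & c)), 2
10. c, 2
11. ~(b & c), 2
12. ~b, 2
Accessibility: 0R0, 0R1, 0R2, 1R1, 2R2
Complete open branch: countermodel on an S4-frame, so not valid in S4, nor in K, T (the same frame is also a K-frame and a T-frame).

S5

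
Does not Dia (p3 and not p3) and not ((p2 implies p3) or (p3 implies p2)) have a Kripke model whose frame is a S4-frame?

1. not Dia (p3 and not p3) and not ((p2 implies p3) or (p3 implies p2)), u
2. not Dia (p3 and not p3), u
3. not ((p2 implies p3) or (p3 implies p2)), u
4. not (p2 implies p3), u
5. not (p3 implies p2), u
6. p2, u
7. not p3, u
8. p3, u
9. not p2, u
Accessibility: uRu
Branch closes: p3 and not p3 both at u.
(One branch shown.) All branches close.

Unsatisfiable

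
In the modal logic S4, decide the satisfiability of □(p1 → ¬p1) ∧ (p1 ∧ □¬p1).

1. □(p1 → ¬p1) ∧ (p1 ∧ □¬p1), w0
2. □(p1 → ¬p1), w0
3. p1 ∧ □¬p1, w0
4. p1, w0
5. □¬p1, w0
6. p1 → ¬p1, w0
7. ¬p1, w0
Accessibility: w0Rw0
Branch closes: p1 and ¬p1 both at w0.
(One branch shown.) All branches close.

Unsatisfiable (every branch closes)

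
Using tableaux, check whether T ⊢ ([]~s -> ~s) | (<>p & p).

Tableau for the negation ~(([]~s -> ~s) | (<>p & p)):
1. ~(([]~s -> ~s) | (<>p & p)), u
2. ~([]~s -> ~s), u
3. ~(<>p & p), u
4. []~s, u
5. s, u
6. ~s, u
Accessibility: uRu
Branch closes: s and ~s both at u.
All branches of the negation close; one closing branch shown above.

Yes, valid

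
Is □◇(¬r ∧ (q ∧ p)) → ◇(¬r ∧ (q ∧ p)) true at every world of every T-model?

Valid

Tableau for the negation ¬(□◇(¬r ∧ (q ∧ p)) → ◇(¬r ∧ (q ∧ p))):
1. ¬(□◇(¬r ∧ (q ∧ p)) → ◇(¬r ∧ (q ∧ p))), 0
2. □◇(¬r ∧ (q ∧ p)), 0   [¬→-rule on 1]
3. ¬◇(¬r ∧ (q ∧ p)), 0   [¬→-rule on 1]
4. ◇(¬r ∧ (q ∧ p)), 0   [□-rule on 2 via 0R0]
5. ¬(¬r ∧ (q ∧ p)), 0   [¬◇-rule on 3 via 0R0]
6. ¬(q ∧ p), 0   [¬∧-rule on 5 (branches; this branch)]
7. ¬p, 0   [¬∧-rule on 6 (branches; this branch)]
8. ¬r ∧ (q ∧ p), 1   [◇-rule on 4: fresh world 1, 0R1]
9. ¬r, 1   [∧-rule on 8]
10. q ∧ p, 1   [∧-rule on 8]
11. q, 1   [∧-rule on 10]
12. p, 1   [∧-rule on 10]
13. ◇(¬r ∧ (q ∧ p)), 1   [□-rule on 2 via 0R1]
14. ¬(¬r ∧ (q ∧ p)), 1   [¬◇-rule on 3 via 0R1]
15. ¬(q ∧ p), 1   [¬∧-rule on 14 (branches; this branch)]
16. ¬p, 1   [¬∧-rule on 15 (branches; this branch)]
Accessibility: 0R0, 0R1, 1R1
Branch closes: p and ¬p both at 1.
Every branch of the negation's tableau closes; the branch above is one of them.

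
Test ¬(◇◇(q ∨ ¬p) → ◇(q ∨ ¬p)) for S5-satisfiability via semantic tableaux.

1. ¬(◇◇(q ∨ ¬p) → ◇(q ∨ ¬p)), w0
2. ◇◇(q ∨ ¬p), w0   [¬→-rule on 1]
3. ¬◇(q ∨ ¬p), w0   [¬→-rule on 1]
4. ¬(q ∨ ¬p), w0   [¬◇-rule on 3 via w0Rw0]
5. ¬q, w0   [¬∨-rule on 4]
6. p, w0   [¬∨-rule on 4]
7. ◇(q ∨ ¬p), w1   [◇-rule on 2: fresh world w1, w0Rw1]
8. ¬(q ∨ ¬p), w1   [¬◇-rule on 3 via w0Rw1]
9. ¬q, w1   [¬∨-rule on 8]
10. p, w1   [¬∨-rule on 8]
11. q ∨ ¬p, w2   [◇-rule on 7: fresh world w2, w1Rw2]
12. ¬(q ∨ ¬p), w2   [¬◇-rule on 3 via w0Rw2]
13. ¬q, w2   [¬∨-rule on 12]
14. p, w2   [¬∨-rule on 12]
15. ¬p, w2   [∨-rule on 11 (branches; this branch)]
Accessibility: w0Rw0, w0Rw1, w0Rw2, w1Rw0, w1Rw1, w1Rw2, w2Rw0, w2Rw1, w2Rw2
Branch closes: p and ¬p both at w2.
(One branch shown.) All branches close.

No, unsatisfiable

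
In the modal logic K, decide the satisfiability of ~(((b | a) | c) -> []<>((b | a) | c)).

1. ~(((b | a) | c) -> []<>((b | a) | c)), u
2. (b | a) | c, u   [~->-rule on 1]
3. ~[]<>((b | a) | c), u   [~->-rule on 1]
4. c, u   [|-rule on 2 (branches; this branch)]
5. ~<>((b | a) | c), v   [~[]-rule on 3: fresh world v, uRv]
Accessibility: uRv

Yes, satisfiable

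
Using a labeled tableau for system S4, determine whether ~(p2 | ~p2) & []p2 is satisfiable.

1. ~(p2 | ~p2) & []p2, u
2. ~(p2 | ~p2), u
3. []p2, u
4. ~p2, u
5. p2, u
Accessibility: uRu
Branch closes: p2 and ~p2 both at u.
All branches of the tableau close; one closing branch shown above.

No, unsatisfiable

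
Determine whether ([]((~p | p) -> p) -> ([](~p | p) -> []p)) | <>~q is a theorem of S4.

Tableau for the negation ~(([]((~p | p) -> p) -> ([](~p | p) -> []p)) | <>~q):
1. ~(([]((~p | p) -> p) -> ([](~p | p) -> []p)) | <>~q), 0
2. ~([]((~p | p) -> p) -> ([](~p | p) -> []p)), 0
3. ~<>~q, 0
4. []((~p | p) -> p), 0
5. ~([](~p | p) -> []p), 0
6. [](~p | p), 0
7. ~[]p, 0
8. q, 0
9. (~p | p) -> p, 0
10. ~p | p, 0
11. p, 0
12. ~p, 1
13. q, 1
14. (~p | p) -> p, 1
15. ~p | p, 1
16. ~(~p | p), 1
17. p, 1
Accessibility: 0R0, 0R1, 1R1
Branch closes: p and ~p both at 1.
All branches of the negation close; one closing branch shown above.

Yes, valid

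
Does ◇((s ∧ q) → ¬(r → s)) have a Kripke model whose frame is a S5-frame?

Satisfiable (open branch found)

1. ◇((s ∧ q) → ¬(r → s)), u
2. (s ∧ q) → ¬(r → s), v   [◇-rule on 1: fresh world v, uRv]
3. ¬(r → s), v   [→-rule on 2 (branches; this branch)]
4. r, v   [¬→-rule on 3]
5. ¬s, v   [¬→-rule on 3]
Accessibility: uRu, uRv, vRu, vRv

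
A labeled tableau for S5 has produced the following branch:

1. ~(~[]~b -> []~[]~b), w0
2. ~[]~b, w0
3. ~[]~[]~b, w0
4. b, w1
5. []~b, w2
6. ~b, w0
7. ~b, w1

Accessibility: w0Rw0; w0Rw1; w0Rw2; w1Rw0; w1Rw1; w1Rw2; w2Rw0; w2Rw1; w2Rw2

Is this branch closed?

Both b and ~b appear at w1.

Closed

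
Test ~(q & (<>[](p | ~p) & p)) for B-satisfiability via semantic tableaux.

1. ~(q & (<>[](p | ~p) & p)), 0
2. ~(<>[](p | ~p) & p), 0
3. ~p, 0
Accessibility: 0R0

Yes, satisfiable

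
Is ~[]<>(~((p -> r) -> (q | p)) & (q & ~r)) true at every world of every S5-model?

Tableau for the negation []<>(~((p -> r) -> (q | p)) & (q & ~r)):
1. []<>(~((p -> r) -> (q | p)) & (q & ~r)), w0
2. <>(~((p -> r) -> (q | p)) & (q & ~r)), w0   [[]-rule on 1 via w0Rw0]
3. ~((p -> r) -> (q | p)) & (q & ~r), w1   [<>-rule on 2: fresh world w1, w0Rw1]
4. ~((p -> r) -> (q | p)), w1   [&-rule on 3]
5. q & ~r, w1   [&-rule on 3]
6. p -> r, w1   [~->-rule on 4]
7. ~(q | p), w1   [~->-rule on 4]
8. q, w1   [&-rule on 5]
9. ~r, w1   [&-rule on 5]
10. ~q, w1   [~|-rule on 7]
11. ~p, w1   [~|-rule on 7]
Accessibility: w0Rw0, w0Rw1, w1Rw0, w1Rw1
Branch closes: q and ~q both at w1.
All branches of the negation close; one closing branch shown above.

Valid in S5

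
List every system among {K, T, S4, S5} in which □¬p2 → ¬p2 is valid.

K-tableau for the negation ¬(□¬p2 → ¬p2):
1. ¬(□¬p2 → ¬p2), w0
2. □¬p2, w0
3. p2, w0
Complete open branch: countermodel on a K-frame, so not valid in K.
T-tableau for the negation ¬(□¬p2 → ¬p2):
1. ¬(□¬p2 → ¬p2), w0
2. □¬p2, w0
3. p2, w0
4. ¬p2, w0
Accessibility: w0Rw0
Branch closes: p2 and ¬p2 both at w0.
Every branch closes (one shown): valid in T, hence also in S4, S5 (every theorem of T is a theorem of S4 and S5).

T, S4, S5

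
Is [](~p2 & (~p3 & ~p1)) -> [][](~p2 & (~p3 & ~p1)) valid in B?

Tableau for the negation ~([](~p2 & (~p3 & ~p1)) -> [][](~p2 & (~p3 & ~p1))):
1. ~([](~p2 & (~p3 & ~p1)) -> [][](~p2 & (~p3 & ~p1))), 0
2. [](~p2 & (~p3 & ~p1)), 0
3. ~[][](~p2 & (~p3 & ~p1)), 0
4. ~p2 & (~p3 & ~p1), 0
5. ~p2, 0
6. ~p3 & ~p1, 0
7. ~p3, 0
8. ~p1, 0
9. ~[](~p2 & (~p3 & ~p1)), 1
10. ~p2 & (~p3 & ~p1), 1
11. ~p2, 1
12. ~p3 & ~p1, 1
13. ~p3, 1
14. ~p1, 1
15. ~(~p2 & (~p3 & ~p1)), 2
16. ~(~p3 & ~p1), 2
17. p1, 2
Accessibility: 0R0, 0R1, 1R0, 1R1, 1R2, 2R1, 2R2
The negation has an open branch (countermodel exists).

No, not valid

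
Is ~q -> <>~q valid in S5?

Valid in S5

Tableau for the negation ~(~q -> <>~q):
1. ~(~q -> <>~q), u
2. ~q, u
3. ~<>~q, u
4. q, u
Accessibility: uRu
Branch closes: q and ~q both at u.
Every branch of the negation's tableau closes; the branch above is one of them.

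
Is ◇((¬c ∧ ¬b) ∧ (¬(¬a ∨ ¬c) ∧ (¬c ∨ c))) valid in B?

Tableau for the negation ¬◇((¬c ∧ ¬b) ∧ (¬(¬a ∨ ¬c) ∧ (¬c ∨ c))):
1. ¬◇((¬c ∧ ¬b) ∧ (¬(¬a ∨ ¬c) ∧ (¬c ∨ c))), w0
2. ¬((¬c ∧ ¬b) ∧ (¬(¬a ∨ ¬c) ∧ (¬c ∨ c))), w0   [¬◇-rule on 1 via w0Rw0]
3. ¬(¬(¬a ∨ ¬c) ∧ (¬c ∨ c)), w0   [¬∧-rule on 2 (branches; this branch)]
4. ¬a ∨ ¬c, w0   [¬∧-rule on 3 (branches; this branch)]
5. ¬c, w0   [∨-rule on 4 (branches; this branch)]
Accessibility: w0Rw0
The negation has an open branch (countermodel exists).

Not valid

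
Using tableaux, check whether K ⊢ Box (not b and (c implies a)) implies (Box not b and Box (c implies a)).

Tableau for the negation not (Box (not b and (c implies a)) implies (Box not b and Box (c implies a))):
1. not (Box (not b and (c implies a)) implies (Box not b and Box (c implies a))), w0
2. Box (not b and (c implies a)), w0
3. not (Box not b and Box (c implies a)), w0
4. not Box (c implies a), w0
5. not (c implies a), w1
6. c, w1
7. not a, w1
8. not b and (c implies a), w1
9. not b, w1
10. c implies a, w1
11. a, w1
Accessibility: w0Rw1
Branch closes: a and not a both at w1.
Every branch of the negation's tableau closes; the branch above is one of them.

Valid in K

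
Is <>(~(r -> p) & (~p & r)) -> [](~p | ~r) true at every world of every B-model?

No, not valid

Tableau for the negation ~(<>(~(r -> p) & (~p & r)) -> [](~p | ~r)):
1. ~(<>(~(r -> p) & (~p & r)) -> [](~p | ~r)), u
2. <>(~(r -> p) & (~p & r)), u
3. ~[](~p | ~r), u
4. ~(r -> p) & (~p & r), v
5. ~(r -> p), v
6. ~p & r, v
7. r, v
8. ~p, v
9. ~(~p | ~r), w
10. p, w
11. r, w
Accessibility: uRu, uRv, uRw, vRu, vRv, wRu, wRw
The negation has an open branch (countermodel exists).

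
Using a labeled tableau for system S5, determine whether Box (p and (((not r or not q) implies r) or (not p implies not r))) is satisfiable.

1. Box (p and (((not r or not q) implies r) or (not p implies not r))), 0
2. p and (((not r or not q) implies r) or (not p implies not r)), 0
3. p, 0
4. ((not r or not q) implies r) or (not p implies not r), 0
5. not p implies not r, 0
6. not r, 0
Accessibility: 0R0

Satisfiable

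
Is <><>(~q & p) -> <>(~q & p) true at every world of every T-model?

Tableau for the negation ~(<><>(~q & p) -> <>(~q & p)):
1. ~(<><>(~q & p) -> <>(~q & p)), 0
2. <><>(~q & p), 0
3. ~<>(~q & p), 0
4. ~(~q & p), 0
5. ~p, 0
6. <>(~q & p), 1
7. ~(~q & p), 1
8. ~p, 1
9. ~q & p, 2
10. ~q, 2
11. p, 2
Accessibility: 0R0, 0R1, 1R1, 1R2, 2R2
The negation has an open branch (countermodel exists).

Invalid (countermodel exists)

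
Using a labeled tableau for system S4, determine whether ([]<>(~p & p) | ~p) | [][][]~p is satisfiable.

Satisfiable

1. ([]<>(~p & p) | ~p) | [][][]~p, u
2. [][][]~p, u
3. [][]~p, u
4. []~p, u
5. ~p, u
Accessibility: uRu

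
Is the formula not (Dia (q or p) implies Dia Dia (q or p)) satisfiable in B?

No, unsatisfiable

1. not (Dia (q or p) implies Dia Dia (q or p)), 0
2. Dia (q or p), 0   [neg-implies-rule on 1]
3. not Dia Dia (q or p), 0   [neg-implies-rule on 1]
4. not Dia (q or p), 0   [neg-Dia-rule on 3 via 0R0]
5. not (q or p), 0   [neg-Dia-rule on 4 via 0R0]
6. not q, 0   [neg-or-rule on 5]
7. not p, 0   [neg-or-rule on 5]
8. q or p, 1   [Dia-rule on 2: fresh world 1, 0R1]
9. not Dia (q or p), 1   [neg-Dia-rule on 3 via 0R1]
10. not (q or p), 1   [neg-Dia-rule on 4 via 0R1]
11. not q, 1   [neg-or-rule on 10]
12. not p, 1   [neg-or-rule on 10]
13. p, 1   [or-rule on 8 (branches; this branch)]
Accessibility: 0R0, 0R1, 1R0, 1R1
Branch closes: p and not p both at 1.
Every branch closes; the branch above is one of them.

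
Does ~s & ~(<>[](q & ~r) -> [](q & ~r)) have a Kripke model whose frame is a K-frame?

1. ~s & ~(<>[](q & ~r) -> [](q & ~r)), u
2. ~s, u   [&-rule on 1]
3. ~(<>[](q & ~r) -> [](q & ~r)), u   [&-rule on 1]
4. <>[](q & ~r), u   [~->-rule on 3]
5. ~[](q & ~r), u   [~->-rule on 3]
6. [](q & ~r), v   [<>-rule on 4: fresh world v, uRv]
7. ~(q & ~r), w   [~[]-rule on 5: fresh world w, uRw]
8. r, w   [~&-rule on 7 (branches; this branch)]
Accessibility: uRv, uRw

Satisfiable (open branch found)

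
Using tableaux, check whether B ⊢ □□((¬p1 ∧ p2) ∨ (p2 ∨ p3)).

Invalid (countermodel exists)

Tableau for the negation ¬□□((¬p1 ∧ p2) ∨ (p2 ∨ p3)):
1. ¬□□((¬p1 ∧ p2) ∨ (p2 ∨ p3)), w0
2. ¬□((¬p1 ∧ p2) ∨ (p2 ∨ p3)), w1
3. ¬((¬p1 ∧ p2) ∨ (p2 ∨ p3)), w2
4. ¬(¬p1 ∧ p2), w2
5. ¬(p2 ∨ p3), w2
6. ¬p2, w2
7. ¬p3, w2
Accessibility: w0Rw0, w0Rw1, w1Rw0, w1Rw1, w1Rw2, w2Rw1, w2Rw2
The negation has an open branch (countermodel exists).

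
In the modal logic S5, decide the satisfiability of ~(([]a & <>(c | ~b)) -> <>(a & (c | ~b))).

1. ~(([]a & <>(c | ~b)) -> <>(a & (c | ~b))), u
2. []a & <>(c | ~b), u
3. ~<>(a & (c | ~b)), u
4. []a, u
5. <>(c | ~b), u
6. ~(a & (c | ~b)), u
7. a, u
8. ~(c | ~b), u
9. ~c, u
10. b, u
11. c | ~b, v
12. ~(a & (c | ~b)), v
13. a, v
14. ~b, v
15. ~(c | ~b), v
16. ~c, v
17. b, v
Accessibility: uRu, uRv, vRu, vRv
Branch closes: b and ~b both at v.
(One branch shown.) All branches close.

Unsatisfiable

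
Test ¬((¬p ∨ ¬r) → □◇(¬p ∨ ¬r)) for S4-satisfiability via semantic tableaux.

Satisfiable (open branch found)

1. ¬((¬p ∨ ¬r) → □◇(¬p ∨ ¬r)), w0
2. ¬p ∨ ¬r, w0   [¬→-rule on 1]
3. ¬□◇(¬p ∨ ¬r), w0   [¬→-rule on 1]
4. ¬r, w0   [∨-rule on 2 (branches; this branch)]
5. ¬◇(¬p ∨ ¬r), w1   [¬□-rule on 3: fresh world w1, w0Rw1]
6. ¬(¬p ∨ ¬r), w1   [¬◇-rule on 5 via w1Rw1]
7. p, w1   [¬∨-rule on 6]
8. r, w1   [¬∨-rule on 6]
Accessibility: w0Rw0, w0Rw1, w1Rw1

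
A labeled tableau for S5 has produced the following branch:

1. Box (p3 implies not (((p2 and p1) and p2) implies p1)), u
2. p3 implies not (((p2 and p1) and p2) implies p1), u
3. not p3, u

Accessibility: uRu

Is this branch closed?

Not closed

There is no literal clash: for every atom and world, at most one sign appears.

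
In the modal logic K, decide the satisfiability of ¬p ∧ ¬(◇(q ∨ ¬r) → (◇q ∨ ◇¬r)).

Unsatisfiable

1. ¬p ∧ ¬(◇(q ∨ ¬r) → (◇q ∨ ◇¬r)), w0
2. ¬p, w0
3. ¬(◇(q ∨ ¬r) → (◇q ∨ ◇¬r)), w0
4. ◇(q ∨ ¬r), w0
5. ¬(◇q ∨ ◇¬r), w0
6. ¬◇q, w0
7. ¬◇¬r, w0
8. q ∨ ¬r, w1
9. ¬q, w1
10. r, w1
11. ¬r, w1
Accessibility: w0Rw1
Branch closes: r and ¬r both at w1.
All branches of the tableau close; one closing branch shown above.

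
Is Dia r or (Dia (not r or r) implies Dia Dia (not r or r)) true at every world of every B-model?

Yes, valid

Tableau for the negation not (Dia r or (Dia (not r or r) implies Dia Dia (not r or r))):
1. not (Dia r or (Dia (not r or r) implies Dia Dia (not r or r))), u
2. not Dia r, u   [neg-or-rule on 1]
3. not (Dia (not r or r) implies Dia Dia (not r or r)), u   [neg-or-rule on 1]
4. Dia (not r or r), u   [neg-implies-rule on 3]
5. not Dia Dia (not r or r), u   [neg-implies-rule on 3]
6. not r, u   [neg-Dia-rule on 2 via uRu]
7. not Dia (not r or r), u   [neg-Dia-rule on 5 via uRu]
8. not (not r or r), u   [neg-Dia-rule on 7 via uRu]
9. r, u   [neg-or-rule on 8]
Accessibility: uRu
Branch closes: r and not r both at u.
All branches of the negation close; one closing branch shown above.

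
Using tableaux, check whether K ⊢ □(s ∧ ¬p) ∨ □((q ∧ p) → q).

Tableau for the negation ¬(□(s ∧ ¬p) ∨ □((q ∧ p) → q)):
1. ¬(□(s ∧ ¬p) ∨ □((q ∧ p) → q)), u
2. ¬□(s ∧ ¬p), u
3. ¬□((q ∧ p) → q), u
4. ¬(s ∧ ¬p), v
5. p, v
6. ¬((q ∧ p) → q), w
7. q ∧ p, w
8. ¬q, w
9. q, w
10. p, w
Accessibility: uRv, uRw
Branch closes: q and ¬q both at w.
Every branch of the negation's tableau closes; the branch above is one of them.

Valid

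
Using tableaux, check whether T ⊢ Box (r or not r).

Yes, valid

Tableau for the negation not Box (r or not r):
1. not Box (r or not r), 0
2. not (r or not r), 1
3. not r, 1
4. r, 1
Accessibility: 0R0, 0R1, 1R1
Branch closes: r and not r both at 1.
All branches of the negation close; one closing branch shown above.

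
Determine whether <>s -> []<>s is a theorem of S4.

Tableau for the negation ~(<>s -> []<>s):
1. ~(<>s -> []<>s), 0
2. <>s, 0
3. ~[]<>s, 0
4. s, 1
5. ~<>s, 2
6. ~s, 2
Accessibility: 0R0, 0R1, 0R2, 1R1, 2R2
The negation has an open branch (countermodel exists).

No, not valid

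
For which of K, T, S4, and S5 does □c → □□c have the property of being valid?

S4, S5

S4-tableau for the negation ¬(□c → □□c):
1. ¬(□c → □□c), u
2. □c, u   [¬→-rule on 1]
3. ¬□□c, u   [¬→-rule on 1]
4. c, u   [□-rule on 2 via uRu]
5. ¬□c, v   [¬□-rule on 3: fresh world v, uRv]
6. c, v   [□-rule on 2 via uRv]
7. ¬c, w   [¬□-rule on 5: fresh world w, vRw]
8. c, w   [□-rule on 2 via uRw]
Accessibility: uRu, uRv, uRw, vRv, vRw, wRw
Branch closes: c and ¬c both at w.
Every branch closes (one shown): valid in S4, hence also in S5 (every theorem of S4 is a theorem of S5).
T-tableau for the negation ¬(□c → □□c):
1. ¬(□c → □□c), u
2. □c, u   [¬→-rule on 1]
3. ¬□□c, u   [¬→-rule on 1]
4. c, u   [□-rule on 2 via uRu]
5. ¬□c, v   [¬□-rule on 3: fresh world v, uRv]
6. c, v   [□-rule on 2 via uRv]
7. ¬c, w   [¬□-rule on 5: fresh world w, vRw]
Accessibility: uRu, uRv, vRv, vRw, wRw
Complete open branch: countermodel on a T-frame, so not valid in T, nor in K (the same frame is also a K-frame).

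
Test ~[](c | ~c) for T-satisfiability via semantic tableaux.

1. ~[](c | ~c), w0
2. ~(c | ~c), w1
3. ~c, w1
4. c, w1
Accessibility: w0Rw0, w0Rw1, w1Rw1
Branch closes: c and ~c both at w1.
All branches of the tableau close; one closing branch shown above.

No, unsatisfiable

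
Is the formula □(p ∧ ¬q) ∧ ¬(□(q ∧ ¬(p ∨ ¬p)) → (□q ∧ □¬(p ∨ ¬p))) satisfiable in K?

1. □(p ∧ ¬q) ∧ ¬(□(q ∧ ¬(p ∨ ¬p)) → (□q ∧ □¬(p ∨ ¬p))), w0
2. □(p ∧ ¬q), w0   [∧-rule on 1]
3. ¬(□(q ∧ ¬(p ∨ ¬p)) → (□q ∧ □¬(p ∨ ¬p))), w0   [∧-rule on 1]
4. □(q ∧ ¬(p ∨ ¬p)), w0   [¬→-rule on 3]
5. ¬(□q ∧ □¬(p ∨ ¬p)), w0   [¬→-rule on 3]
6. ¬□¬(p ∨ ¬p), w0   [¬∧-rule on 5 (branches; this branch)]
7. p ∨ ¬p, w1   [¬□-rule on 6: fresh world w1, w0Rw1]
8. p ∧ ¬q, w1   [□-rule on 2 via w0Rw1]
9. p, w1   [∧-rule on 8]
10. ¬q, w1   [∧-rule on 8]
11. q ∧ ¬(p ∨ ¬p), w1   [□-rule on 4 via w0Rw1]
12. q, w1   [∧-rule on 11]
13. ¬(p ∨ ¬p), w1   [∧-rule on 11]
Accessibility: w0Rw1
Branch closes: q and ¬q both at w1.
(One branch shown.) All branches close.

No, unsatisfiable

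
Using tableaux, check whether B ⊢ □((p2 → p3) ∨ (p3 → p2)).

Tableau for the negation ¬□((p2 → p3) ∨ (p3 → p2)):
1. ¬□((p2 → p3) ∨ (p3 → p2)), u
2. ¬((p2 → p3) ∨ (p3 → p2)), v
3. ¬(p2 → p3), v
4. ¬(p3 → p2), v
5. p2, v
6. ¬p3, v
7. p3, v
8. ¬p2, v
Accessibility: uRu, uRv, vRu, vRv
Branch closes: p3 and ¬p3 both at v.
All branches of the negation close; one closing branch shown above.

Valid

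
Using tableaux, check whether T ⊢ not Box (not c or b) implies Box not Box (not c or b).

Tableau for the negation not (not Box (not c or b) implies Box not Box (not c or b)):
1. not (not Box (not c or b) implies Box not Box (not c or b)), 0
2. not Box (not c or b), 0
3. not Box not Box (not c or b), 0
4. not (not c or b), 1
5. c, 1
6. not b, 1
7. Box (not c or b), 2
8. not c or b, 2
9. b, 2
Accessibility: 0R0, 0R1, 0R2, 1R1, 2R2
The negation has an open branch (countermodel exists).

Not valid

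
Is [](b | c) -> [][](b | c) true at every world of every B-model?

Invalid (countermodel exists)

Tableau for the negation ~([](b | c) -> [][](b | c)):
1. ~([](b | c) -> [][](b | c)), u
2. [](b | c), u   [~->-rule on 1]
3. ~[][](b | c), u   [~->-rule on 1]
4. b | c, u   [[]-rule on 2 via uRu]
5. c, u   [|-rule on 4 (branches; this branch)]
6. ~[](b | c), v   [~[]-rule on 3: fresh world v, uRv]
7. b | c, v   [[]-rule on 2 via uRv]
8. c, v   [|-rule on 7 (branches; this branch)]
9. ~(b | c), w   [~[]-rule on 6: fresh world w, vRw]
10. ~b, w   [~|-rule on 9]
11. ~c, w   [~|-rule on 9]
Accessibility: uRu, uRv, vRu, vRv, vRw, wRv, wRw
The negation has an open branch (countermodel exists).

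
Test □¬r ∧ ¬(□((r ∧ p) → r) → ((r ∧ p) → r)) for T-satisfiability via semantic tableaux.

Unsatisfiable (every branch closes)

1. □¬r ∧ ¬(□((r ∧ p) → r) → ((r ∧ p) → r)), w0
2. □¬r, w0
3. ¬(□((r ∧ p) → r) → ((r ∧ p) → r)), w0
4. □((r ∧ p) → r), w0
5. ¬((r ∧ p) → r), w0
6. r ∧ p, w0
7. ¬r, w0
8. r, w0
9. p, w0
Accessibility: w0Rw0
Branch closes: r and ¬r both at w0.
(One branch shown.) All branches close.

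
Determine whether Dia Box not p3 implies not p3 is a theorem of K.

Tableau for the negation not (Dia Box not p3 implies not p3):
1. not (Dia Box not p3 implies not p3), w0
2. Dia Box not p3, w0
3. p3, w0
4. Box not p3, w1
Accessibility: w0Rw1
The negation has an open branch (countermodel exists).

No, not valid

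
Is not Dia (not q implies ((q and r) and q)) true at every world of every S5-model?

No, not valid

Tableau for the negation Dia (not q implies ((q and r) and q)):
1. Dia (not q implies ((q and r) and q)), u
2. not q implies ((q and r) and q), v
3. (q and r) and q, v
4. q and r, v
5. q, v
6. r, v
Accessibility: uRu, uRv, vRu, vRv
The negation has an open branch (countermodel exists).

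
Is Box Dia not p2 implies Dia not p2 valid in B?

Tableau for the negation not (Box Dia not p2 implies Dia not p2):
1. not (Box Dia not p2 implies Dia not p2), u
2. Box Dia not p2, u
3. not Dia not p2, u
4. Dia not p2, u
5. p2, u
6. not p2, v
7. Dia not p2, v
8. p2, v
Accessibility: uRu, uRv, vRu, vRv
Branch closes: p2 and not p2 both at v.
Every branch of the negation's tableau closes; the branch above is one of them.

Valid in B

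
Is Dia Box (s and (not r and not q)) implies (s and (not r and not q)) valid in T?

Tableau for the negation not (Dia Box (s and (not r and not q)) implies (s and (not r and not q))):
1. not (Dia Box (s and (not r and not q)) implies (s and (not r and not q))), u
2. Dia Box (s and (not r and not q)), u
3. not (s and (not r and not q)), u
4. not (not r and not q), u
5. q, u
6. Box (s and (not r and not q)), v
7. s and (not r and not q), v
8. s, v
9. not r and not q, v
10. not r, v
11. not q, v
Accessibility: uRu, uRv, vRv
The negation has an open branch (countermodel exists).

Not valid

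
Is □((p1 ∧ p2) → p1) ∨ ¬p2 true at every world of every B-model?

Valid

Tableau for the negation ¬(□((p1 ∧ p2) → p1) ∨ ¬p2):
1. ¬(□((p1 ∧ p2) → p1) ∨ ¬p2), w0
2. ¬□((p1 ∧ p2) → p1), w0   [¬∨-rule on 1]
3. p2, w0   [¬∨-rule on 1]
4. ¬((p1 ∧ p2) → p1), w1   [¬□-rule on 2: fresh world w1, w0Rw1]
5. p1 ∧ p2, w1   [¬→-rule on 4]
6. ¬p1, w1   [¬→-rule on 4]
7. p1, w1   [∧-rule on 5]
8. p2, w1   [∧-rule on 5]
Accessibility: w0Rw0, w0Rw1, w1Rw0, w1Rw1
Branch closes: p1 and ¬p1 both at w1.
Every branch of the negation's tableau closes; the branch above is one of them.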